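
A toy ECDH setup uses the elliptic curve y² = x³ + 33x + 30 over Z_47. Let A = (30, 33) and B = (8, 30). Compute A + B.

(30, 33) + (8, 30). λ = (30 - 33)/(8 - 30) ≡ 44/25 mod 47. 25⁻¹ ≡ 32 (mod 47), so λ ≡ 45.
  x = λ² - 30 - 8 = 2025 - 38 ≡ 13; y = λ·(30 - 13) - 33 ≡ 27. → (13, 27)

(13, 27)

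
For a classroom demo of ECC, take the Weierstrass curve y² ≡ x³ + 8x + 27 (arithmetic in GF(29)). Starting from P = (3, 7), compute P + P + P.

(20, 3)

Repeated addition: build up to 3P.
2P: tangent at (3, 7): λ = (3·3² + 8)/(2·7) ≡ 6/14. 14⁻¹ ≡ 27 (mod 29) since 14·27 = 378 ≡ 1, so λ ≡ 6·27 ≡ 17.
  x = λ² - 3 - 3 = 289 - 6 ≡ 22; y = λ·(3 - 22) - 7 ≡ 18. → (22, 18)
3P: (22, 18) + (3, 7). λ = (7 - 18)/(3 - 22) ≡ 18/10 mod 29. 10⁻¹ ≡ 3 (mod 29) since 10·3 = 30 ≡ 1, so λ ≡ 25.
  x = λ² - 22 - 3 = 625 - 25 ≡ 20; y = λ·(22 - 20) - 18 ≡ 3. → (20, 3)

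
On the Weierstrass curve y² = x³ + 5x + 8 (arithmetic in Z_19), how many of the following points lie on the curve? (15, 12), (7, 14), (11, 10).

(15, 12): 12² ≡ 11, rhs ≡ 0 → off.
(7, 14): 14² ≡ 6, rhs ≡ 6 → on.
(11, 10): 10² ≡ 5, rhs ≡ 7 → off.

1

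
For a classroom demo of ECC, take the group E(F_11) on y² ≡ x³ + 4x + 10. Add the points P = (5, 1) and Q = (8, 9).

(10, 4)

(5, 1) + (8, 9). λ = (9 - 1)/(8 - 5) ≡ 8/3 mod 11. 3⁻¹ ≡ 4 (mod 11) since 3·4 = 12 ≡ 1, so λ ≡ 10.
  x = λ² - 5 - 8 = 100 - 13 ≡ 10; y = λ·(5 - 10) - 1 ≡ 4. → (10, 4)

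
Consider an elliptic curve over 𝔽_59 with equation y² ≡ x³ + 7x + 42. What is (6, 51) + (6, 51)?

(15, 10)

tangent at (6, 51): λ = (3·6² + 7)/(2·51) ≡ 56/43. 43⁻¹ ≡ 11 (mod 59), so λ ≡ 56·11 ≡ 26.
  x = λ² - 6 - 6 = 676 - 12 ≡ 15; y = λ·(6 - 15) - 51 ≡ 10. → (15, 10)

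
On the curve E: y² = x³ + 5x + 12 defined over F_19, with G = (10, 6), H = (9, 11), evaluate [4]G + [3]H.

First 4G:
Repeated addition: build up to 4G.
2G: tangent at (10, 6): λ = (3·10² + 5)/(2·6) ≡ 1/12. 12⁻¹ ≡ 8 (mod 19), so λ ≡ 1·8 ≡ 8.
  x = λ² - 10 - 10 = 64 - 20 ≡ 6; y = λ·(10 - 6) - 6 ≡ 7. → (6, 7)
3G: (6, 7) + (10, 6). λ = (6 - 7)/(10 - 6) ≡ 18/4 mod 19. 4⁻¹ ≡ 5 (mod 19) since 4·5 = 20 ≡ 1, so λ ≡ 14.
  x = λ² - 6 - 10 = 196 - 16 ≡ 9; y = λ·(6 - 9) - 7 ≡ 8. → (9, 8)
4G: (9, 8) + (10, 6). λ = (6 - 8)/(10 - 9) ≡ 17/1 mod 19. 1⁻¹ ≡ 1 (mod 19), so λ ≡ 17.
  x = λ² - 9 - 10 = 289 - 19 ≡ 4; y = λ·(9 - 4) - 8 ≡ 1. → (4, 1)
4G = (4, 1).
Next 3H:
Repeated addition: build up to 3H.
2H: tangent at (9, 11): λ = (3·9² + 5)/(2·11) ≡ 1/3. 3⁻¹ ≡ 13 (mod 19) since 3·13 = 39 ≡ 1, so λ ≡ 1·13 ≡ 13.
  x = λ² - 9 - 9 = 169 - 18 ≡ 18; y = λ·(9 - 18) - 11 ≡ 5. → (18, 5)
3H: (18, 5) + (9, 11). λ = (11 - 5)/(9 - 18) ≡ 6/10 mod 19. 10⁻¹ ≡ 2 (mod 19), so λ ≡ 12.
  x = λ² - 18 - 9 = 144 - 27 ≡ 3; y = λ·(18 - 3) - 5 ≡ 4. → (3, 4)
3H = (3, 4).
Finally 4G + 3H:
(4, 1) + (3, 4). λ = (4 - 1)/(3 - 4) ≡ 3/18 mod 19. 18⁻¹ ≡ 18 (mod 19), so λ ≡ 16.
  x = λ² - 4 - 3 = 256 - 7 ≡ 2; y = λ·(4 - 2) - 1 ≡ 12. → (2, 12)

(2, 12)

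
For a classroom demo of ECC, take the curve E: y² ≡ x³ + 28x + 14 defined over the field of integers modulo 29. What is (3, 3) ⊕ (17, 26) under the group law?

(8, 24)

(3, 3) + (17, 26). λ = (26 - 3)/(17 - 3) ≡ 23/14 mod 29. 14⁻¹ ≡ 27 (mod 29), so λ ≡ 12.
  x = λ² - 3 - 17 = 144 - 20 ≡ 8; y = λ·(3 - 8) - 3 ≡ 24. → (8, 24)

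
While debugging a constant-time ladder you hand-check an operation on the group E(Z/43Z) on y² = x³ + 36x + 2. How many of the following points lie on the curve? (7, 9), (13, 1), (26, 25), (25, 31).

3

(7, 9): 9² ≡ 38, rhs ≡ 38 → on.
(13, 1): 1² ≡ 1, rhs ≡ 1 → on.
(26, 25): 25² ≡ 23, rhs ≡ 24 → off.
(25, 31): 31² ≡ 15, rhs ≡ 15 → on.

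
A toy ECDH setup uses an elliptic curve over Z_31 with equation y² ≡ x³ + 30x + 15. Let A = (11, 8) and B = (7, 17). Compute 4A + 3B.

(23, 21)

First 4A:
Repeated addition: build up to 4A.
2A: tangent at (11, 8): λ = (3·11² + 30)/(2·8) ≡ 21/16. 16⁻¹ ≡ 2 (mod 31), so λ ≡ 21·2 ≡ 11.
  x = λ² - 11 - 11 = 121 - 22 ≡ 6; y = λ·(11 - 6) - 8 ≡ 16. → (6, 16)
3A: (6, 16) + (11, 8). λ = (8 - 16)/(11 - 6) ≡ 23/5 mod 31. 5⁻¹ ≡ 25 (mod 31), so λ ≡ 17.
  x = λ² - 6 - 11 = 289 - 17 ≡ 24; y = λ·(6 - 24) - 16 ≡ 19. → (24, 19)
4A: (24, 19) + (11, 8). λ = (8 - 19)/(11 - 24) ≡ 20/18 mod 31. 18⁻¹ ≡ 19 (mod 31) since 18·19 = 342 ≡ 1, so λ ≡ 8.
  x = λ² - 24 - 11 = 64 - 35 ≡ 29; y = λ·(24 - 29) - 19 ≡ 3. → (29, 3)
4A = (29, 3).
Next 3B:
Repeated addition: build up to 3B.
2B: tangent at (7, 17): λ = (3·7² + 30)/(2·17) ≡ 22/3. 3⁻¹ ≡ 21 (mod 31) since 3·21 = 63 ≡ 1, so λ ≡ 22·21 ≡ 28.
  x = λ² - 7 - 7 = 784 - 14 ≡ 26; y = λ·(7 - 26) - 17 ≡ 9. → (26, 9)
3B: (26, 9) + (7, 17). λ = (17 - 9)/(7 - 26) ≡ 8/12 mod 31. 12⁻¹ ≡ 13 (mod 31), so λ ≡ 11.
  x = λ² - 26 - 7 = 121 - 33 ≡ 26; y = λ·(26 - 26) - 9 ≡ 22. → (26, 22)
3B = (26, 22).
Finally 4A + 3B:
(29, 3) + (26, 22). λ = (22 - 3)/(26 - 29) ≡ 19/28 mod 31. 28⁻¹ ≡ 10 (mod 31) since 28·10 = 280 ≡ 1, so λ ≡ 4.
  x = λ² - 29 - 26 = 16 - 55 ≡ 23; y = λ·(29 - 23) - 3 ≡ 21. → (23, 21)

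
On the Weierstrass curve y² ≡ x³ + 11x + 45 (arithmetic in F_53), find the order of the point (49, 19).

11

2P: tangent at (49, 19): λ = (3·49² + 11)/(2·19) ≡ 6/38. 38⁻¹ ≡ 7 (mod 53) since 38·7 = 266 ≡ 1, so λ ≡ 6·7 ≡ 42.
  x = λ² - 49 - 49 = 1764 - 98 ≡ 23; y = λ·(49 - 23) - 19 ≡ 13. → (23, 13)
3P: (23, 13) + (49, 19). λ = (19 - 13)/(49 - 23) ≡ 6/26 mod 53. 26⁻¹ ≡ 51 (mod 53), so λ ≡ 41.
  x = λ² - 23 - 49 = 1681 - 72 ≡ 19; y = λ·(23 - 19) - 13 ≡ 45. → (19, 45)
4P: (19, 45) + (49, 19). λ = (19 - 45)/(49 - 19) ≡ 27/30 mod 53. 30⁻¹ ≡ 23 (mod 53), so λ ≡ 38.
  x = λ² - 19 - 49 = 1444 - 68 ≡ 51; y = λ·(19 - 51) - 45 ≡ 11. → (51, 11)
5P: (51, 11) + (49, 19). λ = (19 - 11)/(49 - 51) ≡ 8/51 mod 53. 51⁻¹ ≡ 26 (mod 53), so λ ≡ 49.
  x = λ² - 51 - 49 = 2401 - 100 ≡ 22; y = λ·(51 - 22) - 11 ≡ 32. → (22, 32)
6P: (22, 32) + (49, 19). λ = (19 - 32)/(49 - 22) ≡ 40/27 mod 53. 27⁻¹ ≡ 2 (mod 53) since 27·2 = 54 ≡ 1, so λ ≡ 27.
  x = λ² - 22 - 49 = 729 - 71 ≡ 22; y = λ·(22 - 22) - 32 ≡ 21. → (22, 21)
7P: (22, 21) + (49, 19). λ = (19 - 21)/(49 - 22) ≡ 51/27 mod 53. 27⁻¹ ≡ 2 (mod 53), so λ ≡ 49.
  x = λ² - 22 - 49 = 2401 - 71 ≡ 51; y = λ·(22 - 51) - 21 ≡ 42. → (51, 42)
8P: (51, 42) + (49, 19). λ = (19 - 42)/(49 - 51) ≡ 30/51 mod 53. 51⁻¹ ≡ 26 (mod 53) since 51·26 = 1326 ≡ 1, so λ ≡ 38.
  x = λ² - 51 - 49 = 1444 - 100 ≡ 19; y = λ·(51 - 19) - 42 ≡ 8. → (19, 8)
9P: (19, 8) + (49, 19). λ = (19 - 8)/(49 - 19) ≡ 11/30 mod 53. 30⁻¹ ≡ 23 (mod 53), so λ ≡ 41.
  x = λ² - 19 - 49 = 1681 - 68 ≡ 23; y = λ·(19 - 23) - 8 ≡ 40. → (23, 40)
10P: (23, 40) + (49, 19). λ = (19 - 40)/(49 - 23) ≡ 32/26 mod 53. 26⁻¹ ≡ 51 (mod 53) since 26·51 = 1326 ≡ 1, so λ ≡ 42.
  x = λ² - 23 - 49 = 1764 - 72 ≡ 49; y = λ·(23 - 49) - 40 ≡ 34. → (49, 34)
11P: (49, 34) + (49, 19): same x and y₁ ≡ -y₂, so the sum is O.
11P = O, so the order is 11.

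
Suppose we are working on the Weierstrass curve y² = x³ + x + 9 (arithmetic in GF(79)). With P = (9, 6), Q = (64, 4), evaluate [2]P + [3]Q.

(34, 20)

First 2P:
Repeated addition: build up to 2P.
2P: tangent at (9, 6): λ = (3·9² + 1)/(2·6) ≡ 7/12. 12⁻¹ ≡ 33 (mod 79), so λ ≡ 7·33 ≡ 73.
  x = λ² - 9 - 9 = 5329 - 18 ≡ 18; y = λ·(9 - 18) - 6 ≡ 48. → (18, 48)
2P = (18, 48).
Next 3Q:
Repeated addition: build up to 3Q.
2Q: tangent at (64, 4): λ = (3·64² + 1)/(2·4) ≡ 44/8. 8⁻¹ ≡ 10 (mod 79), so λ ≡ 44·10 ≡ 45.
  x = λ² - 64 - 64 = 2025 - 128 ≡ 1; y = λ·(64 - 1) - 4 ≡ 66. → (1, 66)
3Q: (1, 66) + (64, 4). λ = (4 - 66)/(64 - 1) ≡ 17/63 mod 79. 63⁻¹ ≡ 74 (mod 79) since 63·74 = 4662 ≡ 1, so λ ≡ 73.
  x = λ² - 1 - 64 = 5329 - 65 ≡ 50; y = λ·(1 - 50) - 66 ≡ 70. → (50, 70)
3Q = (50, 70).
Finally 2P + 3Q:
(18, 48) + (50, 70). λ = (70 - 48)/(50 - 18) ≡ 22/32 mod 79. 32⁻¹ ≡ 42 (mod 79), so λ ≡ 55.
  x = λ² - 18 - 50 = 3025 - 68 ≡ 34; y = λ·(18 - 34) - 48 ≡ 20. → (34, 20)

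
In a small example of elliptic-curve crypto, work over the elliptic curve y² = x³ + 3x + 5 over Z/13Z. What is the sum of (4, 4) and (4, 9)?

O

The two points share x = 4 and their y-coordinates satisfy 4 + 9 ≡ 0 (mod 13), so they are inverses. Their sum is 𝒪.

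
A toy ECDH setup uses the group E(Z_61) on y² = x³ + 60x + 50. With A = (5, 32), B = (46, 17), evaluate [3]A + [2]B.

First 3A:
Repeated addition: build up to 3A.
2A: tangent at (5, 32): λ = (3·5² + 60)/(2·32) ≡ 13/3. 3⁻¹ ≡ 41 (mod 61), so λ ≡ 13·41 ≡ 45.
  x = λ² - 5 - 5 = 2025 - 10 ≡ 2; y = λ·(5 - 2) - 32 ≡ 42. → (2, 42)
3A: (2, 42) + (5, 32). λ = (32 - 42)/(5 - 2) ≡ 51/3 mod 61. 3⁻¹ ≡ 41 (mod 61), so λ ≡ 17.
  x = λ² - 2 - 5 = 289 - 7 ≡ 38; y = λ·(2 - 38) - 42 ≡ 17. → (38, 17)
3A = (38, 17).
Next 2B:
Repeated addition: build up to 2B.
2B: tangent at (46, 17): λ = (3·46² + 60)/(2·17) ≡ 3/34. 34⁻¹ ≡ 9 (mod 61), so λ ≡ 3·9 ≡ 27.
  x = λ² - 46 - 46 = 729 - 92 ≡ 27; y = λ·(46 - 27) - 17 ≡ 8. → (27, 8)
2B = (27, 8).
Finally 3A + 2B:
(38, 17) + (27, 8). λ = (8 - 17)/(27 - 38) ≡ 52/50 mod 61. 50⁻¹ ≡ 11 (mod 61), so λ ≡ 23.
  x = λ² - 38 - 27 = 529 - 65 ≡ 37; y = λ·(38 - 37) - 17 ≡ 6. → (37, 6)

(37, 6)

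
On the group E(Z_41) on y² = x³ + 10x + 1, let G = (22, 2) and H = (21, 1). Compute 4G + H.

(22, 2)

First 4G:
Repeated addition: build up to 4G.
2G: tangent at (22, 2): λ = (3·22² + 10)/(2·2) ≡ 27/4. 4⁻¹ ≡ 31 (mod 41) since 4·31 = 124 ≡ 1, so λ ≡ 27·31 ≡ 17.
  x = λ² - 22 - 22 = 289 - 44 ≡ 40; y = λ·(22 - 40) - 2 ≡ 20. → (40, 20)
3G: (40, 20) + (22, 2). λ = (2 - 20)/(22 - 40) ≡ 23/23 mod 41. 23⁻¹ ≡ 25 (mod 41), so λ ≡ 1.
  x = λ² - 40 - 22 = 1 - 62 ≡ 21; y = λ·(40 - 21) - 20 ≡ 40. → (21, 40)
4G: (21, 40) + (22, 2). λ = (2 - 40)/(22 - 21) ≡ 3/1 mod 41. 1⁻¹ ≡ 1 (mod 41), so λ ≡ 3.
  x = λ² - 21 - 22 = 9 - 43 ≡ 7; y = λ·(21 - 7) - 40 ≡ 2. → (7, 2)
4G = (7, 2).
Finally 4G + H:
(7, 2) + (21, 1). λ = (1 - 2)/(21 - 7) ≡ 40/14 mod 41. 14⁻¹ ≡ 3 (mod 41), so λ ≡ 38.
  x = λ² - 7 - 21 = 1444 - 28 ≡ 22; y = λ·(7 - 22) - 2 ≡ 2. → (22, 2)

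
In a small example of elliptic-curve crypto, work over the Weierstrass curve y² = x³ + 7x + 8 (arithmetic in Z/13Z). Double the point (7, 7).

(3, 11)

tangent at (7, 7): λ = (3·7² + 7)/(2·7) ≡ 11/1. 1⁻¹ ≡ 1 (mod 13), so λ ≡ 11·1 ≡ 11.
  x = λ² - 7 - 7 = 121 - 14 ≡ 3; y = λ·(7 - 3) - 7 ≡ 11. → (3, 11)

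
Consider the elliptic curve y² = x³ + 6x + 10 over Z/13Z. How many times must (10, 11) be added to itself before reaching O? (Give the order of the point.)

9

2P: tangent at (10, 11): λ = (3·10² + 6)/(2·11) ≡ 7/9. 9⁻¹ ≡ 3 (mod 13) since 9·3 = 27 ≡ 1, so λ ≡ 7·3 ≡ 8.
  x = λ² - 10 - 10 = 64 - 20 ≡ 5; y = λ·(10 - 5) - 11 ≡ 3. → (5, 3)
3P: (5, 3) + (10, 11). λ = (11 - 3)/(10 - 5) ≡ 8/5 mod 13. 5⁻¹ ≡ 8 (mod 13), so λ ≡ 12.
  x = λ² - 5 - 10 = 144 - 15 ≡ 12; y = λ·(5 - 12) - 3 ≡ 4. → (12, 4)
4P: (12, 4) + (10, 11). λ = (11 - 4)/(10 - 12) ≡ 7/11 mod 13. 11⁻¹ ≡ 6 (mod 13) since 11·6 = 66 ≡ 1, so λ ≡ 3.
  x = λ² - 12 - 10 = 9 - 22 ≡ 0; y = λ·(12 - 0) - 4 ≡ 6. → (0, 6)
5P: (0, 6) + (10, 11). λ = (11 - 6)/(10 - 0) ≡ 5/10 mod 13. 10⁻¹ ≡ 4 (mod 13), so λ ≡ 7.
  x = λ² - 0 - 10 = 49 - 10 ≡ 0; y = λ·(0 - 0) - 6 ≡ 7. → (0, 7)
6P: (0, 7) + (10, 11). λ = (11 - 7)/(10 - 0) ≡ 4/10 mod 13. 10⁻¹ ≡ 4 (mod 13), so λ ≡ 3.
  x = λ² - 0 - 10 = 9 - 10 ≡ 12; y = λ·(0 - 12) - 7 ≡ 9. → (12, 9)
7P: (12, 9) + (10, 11). λ = (11 - 9)/(10 - 12) ≡ 2/11 mod 13. 11⁻¹ ≡ 6 (mod 13), so λ ≡ 12.
  x = λ² - 12 - 10 = 144 - 22 ≡ 5; y = λ·(12 - 5) - 9 ≡ 10. → (5, 10)
8P: (5, 10) + (10, 11). λ = (11 - 10)/(10 - 5) ≡ 1/5 mod 13. 5⁻¹ ≡ 8 (mod 13) since 5·8 = 40 ≡ 1, so λ ≡ 8.
  x = λ² - 5 - 10 = 64 - 15 ≡ 10; y = λ·(5 - 10) - 10 ≡ 2. → (10, 2)
9P: (10, 2) + (10, 11): same x and y₁ ≡ -y₂, so the sum is O.
9P = O, so the order is 9.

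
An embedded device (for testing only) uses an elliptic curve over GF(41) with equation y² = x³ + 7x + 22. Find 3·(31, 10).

(31, 31)

Write Q = (31, 10).
Repeated addition: build up to 3Q.
2Q: tangent at (31, 10): λ = (3·31² + 7)/(2·10) ≡ 20/20. 20⁻¹ ≡ 39 (mod 41), so λ ≡ 20·39 ≡ 1.
  x = λ² - 31 - 31 = 1 - 62 ≡ 21; y = λ·(31 - 21) - 10 ≡ 0. → (21, 0)
3Q: (21, 0) + (31, 10). λ = (10 - 0)/(31 - 21) ≡ 10/10 mod 41. 10⁻¹ ≡ 37 (mod 41) since 10·37 = 370 ≡ 1, so λ ≡ 1.
  x = λ² - 21 - 31 = 1 - 52 ≡ 31; y = λ·(21 - 31) - 0 ≡ 31. → (31, 31)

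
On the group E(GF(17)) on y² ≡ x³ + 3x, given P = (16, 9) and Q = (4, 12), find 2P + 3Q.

(1, 15)

First 2P:
Repeated addition: build up to 2P.
2P: tangent at (16, 9): λ = (3·16² + 3)/(2·9) ≡ 6/1. 1⁻¹ ≡ 1 (mod 17), so λ ≡ 6·1 ≡ 6.
  x = λ² - 16 - 16 = 36 - 32 ≡ 4; y = λ·(16 - 4) - 9 ≡ 12. → (4, 12)
2P = (4, 12).
Next 3Q:
Repeated addition: build up to 3Q.
2Q: tangent at (4, 12): λ = (3·4² + 3)/(2·12) ≡ 0/7. 7⁻¹ ≡ 5 (mod 17), so λ ≡ 0·5 ≡ 0.
  x = λ² - 4 - 4 = 0 - 8 ≡ 9; y = λ·(4 - 9) - 12 ≡ 5. → (9, 5)
3Q: (9, 5) + (4, 12). λ = (12 - 5)/(4 - 9) ≡ 7/12 mod 17. 12⁻¹ ≡ 10 (mod 17) since 12·10 = 120 ≡ 1, so λ ≡ 2.
  x = λ² - 9 - 4 = 4 - 13 ≡ 8; y = λ·(9 - 8) - 5 ≡ 14. → (8, 14)
3Q = (8, 14).
Finally 2P + 3Q:
(4, 12) + (8, 14). λ = (14 - 12)/(8 - 4) ≡ 2/4 mod 17. 4⁻¹ ≡ 13 (mod 17), so λ ≡ 9.
  x = λ² - 4 - 8 = 81 - 12 ≡ 1; y = λ·(4 - 1) - 12 ≡ 15. → (1, 15)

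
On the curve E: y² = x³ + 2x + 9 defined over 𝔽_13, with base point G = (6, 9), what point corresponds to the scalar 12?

(5, 1)

Double-and-add on 12 = (1100)₂. Start with G = (6, 9) for the leading 1-bit.
double: tangent at (6, 9): λ = (3·6² + 2)/(2·9) ≡ 6/5. 5⁻¹ ≡ 8 (mod 13), so λ ≡ 6·8 ≡ 9.
  x = λ² - 6 - 6 = 81 - 12 ≡ 4; y = λ·(6 - 4) - 9 ≡ 9. → (4, 9)
add G: (4, 9) + (6, 9). λ = (9 - 9)/(6 - 4) ≡ 0/2 mod 13. 2⁻¹ ≡ 7 (mod 13), so λ ≡ 0.
  x = λ² - 4 - 6 = 0 - 10 ≡ 3; y = λ·(4 - 3) - 9 ≡ 4. → (3, 4)
double: tangent at (3, 4): λ = (3·3² + 2)/(2·4) ≡ 3/8. 8⁻¹ ≡ 5 (mod 13), so λ ≡ 3·5 ≡ 2.
  x = λ² - 3 - 3 = 4 - 6 ≡ 11; y = λ·(3 - 11) - 4 ≡ 6. → (11, 6)
double: tangent at (11, 6): λ = (3·11² + 2)/(2·6) ≡ 1/12. 12⁻¹ ≡ 12 (mod 13) since 12·12 = 144 ≡ 1, so λ ≡ 1·12 ≡ 12.
  x = λ² - 11 - 11 = 144 - 22 ≡ 5; y = λ·(11 - 5) - 6 ≡ 1. → (5, 1)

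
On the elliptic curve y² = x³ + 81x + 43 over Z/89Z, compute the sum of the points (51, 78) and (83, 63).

(51, 78) + (83, 63). λ = (63 - 78)/(83 - 51) ≡ 74/32 mod 89. 32⁻¹ ≡ 64 (mod 89) since 32·64 = 2048 ≡ 1, so λ ≡ 19.
  x = λ² - 51 - 83 = 361 - 134 ≡ 49; y = λ·(51 - 49) - 78 ≡ 49. → (49, 49)

(49, 49)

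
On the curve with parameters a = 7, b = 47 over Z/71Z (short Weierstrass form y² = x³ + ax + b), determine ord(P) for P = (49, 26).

2P: tangent at (49, 26): λ = (3·49² + 7)/(2·26) ≡ 39/52. 52⁻¹ ≡ 56 (mod 71), so λ ≡ 39·56 ≡ 54.
  x = λ² - 49 - 49 = 2916 - 98 ≡ 49; y = λ·(49 - 49) - 26 ≡ 45. → (49, 45)
3P: (49, 45) + (49, 26): same x and y₁ ≡ -y₂, so the sum is O.
3P = O, so the order is 3.

3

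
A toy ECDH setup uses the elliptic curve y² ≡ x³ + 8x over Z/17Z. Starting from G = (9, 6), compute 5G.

(0, 0)

Double-and-add on 5 = (101)₂. Start with G = (9, 6) for the leading 1-bit.
double: tangent at (9, 6): λ = (3·9² + 8)/(2·6) ≡ 13/12. 12⁻¹ ≡ 10 (mod 17), so λ ≡ 13·10 ≡ 11.
  x = λ² - 9 - 9 = 121 - 18 ≡ 1; y = λ·(9 - 1) - 6 ≡ 14. → (1, 14)
double: tangent at (1, 14): λ = (3·1² + 8)/(2·14) ≡ 11/11. 11⁻¹ ≡ 14 (mod 17) since 11·14 = 154 ≡ 1, so λ ≡ 11·14 ≡ 1.
  x = λ² - 1 - 1 = 1 - 2 ≡ 16; y = λ·(1 - 16) - 14 ≡ 5. → (16, 5)
add G: (16, 5) + (9, 6). λ = (6 - 5)/(9 - 16) ≡ 1/10 mod 17. 10⁻¹ ≡ 12 (mod 17), so λ ≡ 12.
  x = λ² - 16 - 9 = 144 - 25 ≡ 0; y = λ·(16 - 0) - 5 ≡ 0. → (0, 0)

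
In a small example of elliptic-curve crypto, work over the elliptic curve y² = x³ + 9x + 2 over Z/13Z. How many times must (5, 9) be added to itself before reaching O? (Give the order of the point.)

2P: tangent at (5, 9): λ = (3·5² + 9)/(2·9) ≡ 6/5. 5⁻¹ ≡ 8 (mod 13), so λ ≡ 6·8 ≡ 9.
  x = λ² - 5 - 5 = 81 - 10 ≡ 6; y = λ·(5 - 6) - 9 ≡ 8. → (6, 8)
3P: (6, 8) + (5, 9). λ = (9 - 8)/(5 - 6) ≡ 1/12 mod 13. 12⁻¹ ≡ 12 (mod 13), so λ ≡ 12.
  x = λ² - 6 - 5 = 144 - 11 ≡ 3; y = λ·(6 - 3) - 8 ≡ 2. → (3, 2)
4P: (3, 2) + (5, 9). λ = (9 - 2)/(5 - 3) ≡ 7/2 mod 13. 2⁻¹ ≡ 7 (mod 13), so λ ≡ 10.
  x = λ² - 3 - 5 = 100 - 8 ≡ 1; y = λ·(3 - 1) - 2 ≡ 5. → (1, 5)
5P: (1, 5) + (5, 9). λ = (9 - 5)/(5 - 1) ≡ 4/4 mod 13. 4⁻¹ ≡ 10 (mod 13), so λ ≡ 1.
  x = λ² - 1 - 5 = 1 - 6 ≡ 8; y = λ·(1 - 8) - 5 ≡ 1. → (8, 1)
6P: (8, 1) + (5, 9). λ = (9 - 1)/(5 - 8) ≡ 8/10 mod 13. 10⁻¹ ≡ 4 (mod 13), so λ ≡ 6.
  x = λ² - 8 - 5 = 36 - 13 ≡ 10; y = λ·(8 - 10) - 1 ≡ 0. → (10, 0)
7P: (10, 0) + (5, 9). λ = (9 - 0)/(5 - 10) ≡ 9/8 mod 13. 8⁻¹ ≡ 5 (mod 13) since 8·5 = 40 ≡ 1, so λ ≡ 6.
  x = λ² - 10 - 5 = 36 - 15 ≡ 8; y = λ·(10 - 8) - 0 ≡ 12. → (8, 12)
8P: (8, 12) + (5, 9). λ = (9 - 12)/(5 - 8) ≡ 10/10 mod 13. 10⁻¹ ≡ 4 (mod 13), so λ ≡ 1.
  x = λ² - 8 - 5 = 1 - 13 ≡ 1; y = λ·(8 - 1) - 12 ≡ 8. → (1, 8)
9P: (1, 8) + (5, 9). λ = (9 - 8)/(5 - 1) ≡ 1/4 mod 13. 4⁻¹ ≡ 10 (mod 13) since 4·10 = 40 ≡ 1, so λ ≡ 10.
  x = λ² - 1 - 5 = 100 - 6 ≡ 3; y = λ·(1 - 3) - 8 ≡ 11. → (3, 11)
10P: (3, 11) + (5, 9). λ = (9 - 11)/(5 - 3) ≡ 11/2 mod 13. 2⁻¹ ≡ 7 (mod 13), so λ ≡ 12.
  x = λ² - 3 - 5 = 144 - 8 ≡ 6; y = λ·(3 - 6) - 11 ≡ 5. → (6, 5)
11P: (6, 5) + (5, 9). λ = (9 - 5)/(5 - 6) ≡ 4/12 mod 13. 12⁻¹ ≡ 12 (mod 13), so λ ≡ 9.
  x = λ² - 6 - 5 = 81 - 11 ≡ 5; y = λ·(6 - 5) - 5 ≡ 4. → (5, 4)
12P: (5, 4) + (5, 9): same x and y₁ ≡ -y₂, so the sum is O.
12P = O, so the order is 12.

12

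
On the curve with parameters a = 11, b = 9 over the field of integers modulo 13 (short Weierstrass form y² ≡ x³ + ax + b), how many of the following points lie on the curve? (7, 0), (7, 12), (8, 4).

(7, 0): 0² ≡ 0, rhs ≡ 0 → on.
(7, 12): 12² ≡ 1, rhs ≡ 0 → off.
(8, 4): 4² ≡ 3, rhs ≡ 11 → off.

1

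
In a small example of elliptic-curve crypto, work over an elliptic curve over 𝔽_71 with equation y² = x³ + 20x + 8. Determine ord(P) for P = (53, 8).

2P: tangent at (53, 8): λ = (3·53² + 20)/(2·8) ≡ 69/16. 16⁻¹ ≡ 40 (mod 71) since 16·40 = 640 ≡ 1, so λ ≡ 69·40 ≡ 62.
  x = λ² - 53 - 53 = 3844 - 106 ≡ 46; y = λ·(53 - 46) - 8 ≡ 0. → (46, 0)
3P: (46, 0) + (53, 8). λ = (8 - 0)/(53 - 46) ≡ 8/7 mod 71. 7⁻¹ ≡ 61 (mod 71) since 7·61 = 427 ≡ 1, so λ ≡ 62.
  x = λ² - 46 - 53 = 3844 - 99 ≡ 53; y = λ·(46 - 53) - 0 ≡ 63. → (53, 63)
4P: (53, 63) + (53, 8): same x and y₁ ≡ -y₂, so the sum is O.
4P = O, so the order is 4.

4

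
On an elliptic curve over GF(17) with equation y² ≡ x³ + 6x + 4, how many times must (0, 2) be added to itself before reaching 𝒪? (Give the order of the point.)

2P: tangent at (0, 2): λ = (3·0² + 6)/(2·2) ≡ 6/4. 4⁻¹ ≡ 13 (mod 17) since 4·13 = 52 ≡ 1, so λ ≡ 6·13 ≡ 10.
  x = λ² - 0 - 0 = 100 - 0 ≡ 15; y = λ·(0 - 15) - 2 ≡ 1. → (15, 1)
3P: (15, 1) + (0, 2). λ = (2 - 1)/(0 - 15) ≡ 1/2 mod 17. 2⁻¹ ≡ 9 (mod 17) since 2·9 = 18 ≡ 1, so λ ≡ 9.
  x = λ² - 15 - 0 = 81 - 15 ≡ 15; y = λ·(15 - 15) - 1 ≡ 16. → (15, 16)
4P: (15, 16) + (0, 2). λ = (2 - 16)/(0 - 15) ≡ 3/2 mod 17. 2⁻¹ ≡ 9 (mod 17) since 2·9 = 18 ≡ 1, so λ ≡ 10.
  x = λ² - 15 - 0 = 100 - 15 ≡ 0; y = λ·(15 - 0) - 16 ≡ 15. → (0, 15)
5P: (0, 15) + (0, 2): same x and y₁ ≡ -y₂, so the sum is 𝒪.
5P = 𝒪, so the order is 5.

5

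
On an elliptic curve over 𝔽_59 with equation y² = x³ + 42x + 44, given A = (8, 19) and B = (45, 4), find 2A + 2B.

First 2A:
Repeated addition: build up to 2A.
2A: tangent at (8, 19): λ = (3·8² + 42)/(2·19) ≡ 57/38. 38⁻¹ ≡ 14 (mod 59), so λ ≡ 57·14 ≡ 31.
  x = λ² - 8 - 8 = 961 - 16 ≡ 1; y = λ·(8 - 1) - 19 ≡ 21. → (1, 21)
2A = (1, 21).
Next 2B:
Repeated addition: build up to 2B.
2B: tangent at (45, 4): λ = (3·45² + 42)/(2·4) ≡ 40/8. 8⁻¹ ≡ 37 (mod 59), so λ ≡ 40·37 ≡ 5.
  x = λ² - 45 - 45 = 25 - 90 ≡ 53; y = λ·(45 - 53) - 4 ≡ 15. → (53, 15)
2B = (53, 15).
Finally 2A + 2B:
(1, 21) + (53, 15). λ = (15 - 21)/(53 - 1) ≡ 53/52 mod 59. 52⁻¹ ≡ 42 (mod 59) since 52·42 = 2184 ≡ 1, so λ ≡ 43.
  x = λ² - 1 - 53 = 1849 - 54 ≡ 25; y = λ·(1 - 25) - 21 ≡ 9. → (25, 9)

(25, 9)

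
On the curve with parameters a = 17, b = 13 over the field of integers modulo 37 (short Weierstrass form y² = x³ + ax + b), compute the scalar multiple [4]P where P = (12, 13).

(31, 18)

Repeated addition: build up to 4P.
2P: tangent at (12, 13): λ = (3·12² + 17)/(2·13) ≡ 5/26. 26⁻¹ ≡ 10 (mod 37) since 26·10 = 260 ≡ 1, so λ ≡ 5·10 ≡ 13.
  x = λ² - 12 - 12 = 169 - 24 ≡ 34; y = λ·(12 - 34) - 13 ≡ 34. → (34, 34)
3P: (34, 34) + (12, 13). λ = (13 - 34)/(12 - 34) ≡ 16/15 mod 37. 15⁻¹ ≡ 5 (mod 37), so λ ≡ 6.
  x = λ² - 34 - 12 = 36 - 46 ≡ 27; y = λ·(34 - 27) - 34 ≡ 8. → (27, 8)
4P: (27, 8) + (12, 13). λ = (13 - 8)/(12 - 27) ≡ 5/22 mod 37. 22⁻¹ ≡ 32 (mod 37), so λ ≡ 12.
  x = λ² - 27 - 12 = 144 - 39 ≡ 31; y = λ·(27 - 31) - 8 ≡ 18. → (31, 18)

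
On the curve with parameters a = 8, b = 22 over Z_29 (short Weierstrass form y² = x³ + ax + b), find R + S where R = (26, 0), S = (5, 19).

(5, 10)

(26, 0) + (5, 19). λ = (19 - 0)/(5 - 26) ≡ 19/8 mod 29. 8⁻¹ ≡ 11 (mod 29) since 8·11 = 88 ≡ 1, so λ ≡ 6.
  x = λ² - 26 - 5 = 36 - 31 ≡ 5; y = λ·(26 - 5) - 0 ≡ 10. → (5, 10)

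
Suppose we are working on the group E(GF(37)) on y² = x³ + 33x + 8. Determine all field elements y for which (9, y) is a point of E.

none

x³ + 33x + 8 = 1034 ≡ 35 (mod 37).
35 is a non-residue mod 37; no y exists.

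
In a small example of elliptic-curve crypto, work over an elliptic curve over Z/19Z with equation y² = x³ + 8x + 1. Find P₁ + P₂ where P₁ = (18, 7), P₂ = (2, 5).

(10, 13)

(18, 7) + (2, 5). λ = (5 - 7)/(2 - 18) ≡ 17/3 mod 19. 3⁻¹ ≡ 13 (mod 19), so λ ≡ 12.
  x = λ² - 18 - 2 = 144 - 20 ≡ 10; y = λ·(18 - 10) - 7 ≡ 13. → (10, 13)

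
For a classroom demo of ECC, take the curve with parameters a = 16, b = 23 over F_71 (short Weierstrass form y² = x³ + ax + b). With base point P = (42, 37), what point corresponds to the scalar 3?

Repeated addition: build up to 3P.
2P: tangent at (42, 37): λ = (3·42² + 16)/(2·37) ≡ 54/3. 3⁻¹ ≡ 24 (mod 71), so λ ≡ 54·24 ≡ 18.
  x = λ² - 42 - 42 = 324 - 84 ≡ 27; y = λ·(42 - 27) - 37 ≡ 20. → (27, 20)
3P: (27, 20) + (42, 37). λ = (37 - 20)/(42 - 27) ≡ 17/15 mod 71. 15⁻¹ ≡ 19 (mod 71) since 15·19 = 285 ≡ 1, so λ ≡ 39.
  x = λ² - 27 - 42 = 1521 - 69 ≡ 32; y = λ·(27 - 32) - 20 ≡ 69. → (32, 69)

(32, 69)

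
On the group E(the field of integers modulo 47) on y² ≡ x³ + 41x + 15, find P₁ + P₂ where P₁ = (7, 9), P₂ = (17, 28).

(44, 10)

(7, 9) + (17, 28). λ = (28 - 9)/(17 - 7) ≡ 19/10 mod 47. 10⁻¹ ≡ 33 (mod 47), so λ ≡ 16.
  x = λ² - 7 - 17 = 256 - 24 ≡ 44; y = λ·(7 - 44) - 9 ≡ 10. → (44, 10)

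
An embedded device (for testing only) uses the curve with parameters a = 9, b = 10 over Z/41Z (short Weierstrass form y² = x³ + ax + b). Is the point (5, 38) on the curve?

no

y² = 38² ≡ 9; x³ + 9x + 10 = 180 ≡ 16 (mod 41). 9 ≠ 16.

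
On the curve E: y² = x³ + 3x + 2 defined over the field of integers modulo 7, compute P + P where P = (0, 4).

(2, 4)

tangent at (0, 4): λ = (3·0² + 3)/(2·4) ≡ 3/1. 1⁻¹ ≡ 1 (mod 7), so λ ≡ 3·1 ≡ 3.
  x = λ² - 0 - 0 = 9 - 0 ≡ 2; y = λ·(0 - 2) - 4 ≡ 4. → (2, 4)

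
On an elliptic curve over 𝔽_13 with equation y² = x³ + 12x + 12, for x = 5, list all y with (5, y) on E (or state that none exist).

none

x³ + 12x + 12 = 197 ≡ 2 (mod 13).
2 is a non-residue mod 13; no y exists.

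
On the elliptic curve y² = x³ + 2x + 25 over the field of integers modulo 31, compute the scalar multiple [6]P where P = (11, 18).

(25, 18)

Repeated addition: build up to 6P.
2P: tangent at (11, 18): λ = (3·11² + 2)/(2·18) ≡ 24/5. 5⁻¹ ≡ 25 (mod 31), so λ ≡ 24·25 ≡ 11.
  x = λ² - 11 - 11 = 121 - 22 ≡ 6; y = λ·(11 - 6) - 18 ≡ 6. → (6, 6)
3P: (6, 6) + (11, 18). λ = (18 - 6)/(11 - 6) ≡ 12/5 mod 31. 5⁻¹ ≡ 25 (mod 31) since 5·25 = 125 ≡ 1, so λ ≡ 21.
  x = λ² - 6 - 11 = 441 - 17 ≡ 21; y = λ·(6 - 21) - 6 ≡ 20. → (21, 20)
4P: (21, 20) + (11, 18). λ = (18 - 20)/(11 - 21) ≡ 29/21 mod 31. 21⁻¹ ≡ 3 (mod 31), so λ ≡ 25.
  x = λ² - 21 - 11 = 625 - 32 ≡ 4; y = λ·(21 - 4) - 20 ≡ 2. → (4, 2)
5P: (4, 2) + (11, 18). λ = (18 - 2)/(11 - 4) ≡ 16/7 mod 31. 7⁻¹ ≡ 9 (mod 31) since 7·9 = 63 ≡ 1, so λ ≡ 20.
  x = λ² - 4 - 11 = 400 - 15 ≡ 13; y = λ·(4 - 13) - 2 ≡ 4. → (13, 4)
6P: (13, 4) + (11, 18). λ = (18 - 4)/(11 - 13) ≡ 14/29 mod 31. 29⁻¹ ≡ 15 (mod 31) since 29·15 = 435 ≡ 1, so λ ≡ 24.
  x = λ² - 13 - 11 = 576 - 24 ≡ 25; y = λ·(13 - 25) - 4 ≡ 18. → (25, 18)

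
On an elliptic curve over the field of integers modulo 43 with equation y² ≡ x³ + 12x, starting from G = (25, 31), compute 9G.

Double-and-add on 9 = (1001)₂. Start with G = (25, 31) for the leading 1-bit.
double: tangent at (25, 31): λ = (3·25² + 12)/(2·31) ≡ 38/19. 19⁻¹ ≡ 34 (mod 43), so λ ≡ 38·34 ≡ 2.
  x = λ² - 25 - 25 = 4 - 50 ≡ 40; y = λ·(25 - 40) - 31 ≡ 25. → (40, 25)
double: tangent at (40, 25): λ = (3·40² + 12)/(2·25) ≡ 39/7. 7⁻¹ ≡ 37 (mod 43), so λ ≡ 39·37 ≡ 24.
  x = λ² - 40 - 40 = 576 - 80 ≡ 23; y = λ·(40 - 23) - 25 ≡ 39. → (23, 39)
double: tangent at (23, 39): λ = (3·23² + 12)/(2·39) ≡ 8/35. 35⁻¹ ≡ 16 (mod 43), so λ ≡ 8·16 ≡ 42.
  x = λ² - 23 - 23 = 1764 - 46 ≡ 41; y = λ·(23 - 41) - 39 ≡ 22. → (41, 22)
add G: (41, 22) + (25, 31). λ = (31 - 22)/(25 - 41) ≡ 9/27 mod 43. 27⁻¹ ≡ 8 (mod 43), so λ ≡ 29.
  x = λ² - 41 - 25 = 841 - 66 ≡ 1; y = λ·(41 - 1) - 22 ≡ 20. → (1, 20)

(1, 20)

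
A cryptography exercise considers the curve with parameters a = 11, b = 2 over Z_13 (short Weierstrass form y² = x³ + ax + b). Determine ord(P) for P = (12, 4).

10

2P: tangent at (12, 4): λ = (3·12² + 11)/(2·4) ≡ 1/8. 8⁻¹ ≡ 5 (mod 13), so λ ≡ 1·5 ≡ 5.
  x = λ² - 12 - 12 = 25 - 24 ≡ 1; y = λ·(12 - 1) - 4 ≡ 12. → (1, 12)
3P: (1, 12) + (12, 4). λ = (4 - 12)/(12 - 1) ≡ 5/11 mod 13. 11⁻¹ ≡ 6 (mod 13), so λ ≡ 4.
  x = λ² - 1 - 12 = 16 - 13 ≡ 3; y = λ·(1 - 3) - 12 ≡ 6. → (3, 6)
4P: (3, 6) + (12, 4). λ = (4 - 6)/(12 - 3) ≡ 11/9 mod 13. 9⁻¹ ≡ 3 (mod 13) since 9·3 = 27 ≡ 1, so λ ≡ 7.
  x = λ² - 3 - 12 = 49 - 15 ≡ 8; y = λ·(3 - 8) - 6 ≡ 11. → (8, 11)
5P: (8, 11) + (12, 4). λ = (4 - 11)/(12 - 8) ≡ 6/4 mod 13. 4⁻¹ ≡ 10 (mod 13), so λ ≡ 8.
  x = λ² - 8 - 12 = 64 - 20 ≡ 5; y = λ·(8 - 5) - 11 ≡ 0. → (5, 0)
6P: (5, 0) + (12, 4). λ = (4 - 0)/(12 - 5) ≡ 4/7 mod 13. 7⁻¹ ≡ 2 (mod 13) since 7·2 = 14 ≡ 1, so λ ≡ 8.
  x = λ² - 5 - 12 = 64 - 17 ≡ 8; y = λ·(5 - 8) - 0 ≡ 2. → (8, 2)
7P: (8, 2) + (12, 4). λ = (4 - 2)/(12 - 8) ≡ 2/4 mod 13. 4⁻¹ ≡ 10 (mod 13), so λ ≡ 7.
  x = λ² - 8 - 12 = 49 - 20 ≡ 3; y = λ·(8 - 3) - 2 ≡ 7. → (3, 7)
8P: (3, 7) + (12, 4). λ = (4 - 7)/(12 - 3) ≡ 10/9 mod 13. 9⁻¹ ≡ 3 (mod 13) since 9·3 = 27 ≡ 1, so λ ≡ 4.
  x = λ² - 3 - 12 = 16 - 15 ≡ 1; y = λ·(3 - 1) - 7 ≡ 1. → (1, 1)
9P: (1, 1) + (12, 4). λ = (4 - 1)/(12 - 1) ≡ 3/11 mod 13. 11⁻¹ ≡ 6 (mod 13) since 11·6 = 66 ≡ 1, so λ ≡ 5.
  x = λ² - 1 - 12 = 25 - 13 ≡ 12; y = λ·(1 - 12) - 1 ≡ 9. → (12, 9)
10P: (12, 9) + (12, 4): same x and y₁ ≡ -y₂, so the sum is the point at infinity.
10P = the point at infinity, so the order is 10.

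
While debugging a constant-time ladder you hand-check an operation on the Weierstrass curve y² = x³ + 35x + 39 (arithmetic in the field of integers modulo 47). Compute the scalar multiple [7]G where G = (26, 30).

Double-and-add on 7 = (111)₂. Start with G = (26, 30) for the leading 1-bit.
double: tangent at (26, 30): λ = (3·26² + 35)/(2·30) ≡ 42/13. 13⁻¹ ≡ 29 (mod 47), so λ ≡ 42·29 ≡ 43.
  x = λ² - 26 - 26 = 1849 - 52 ≡ 11; y = λ·(26 - 11) - 30 ≡ 4. → (11, 4)
add G: (11, 4) + (26, 30). λ = (30 - 4)/(26 - 11) ≡ 26/15 mod 47. 15⁻¹ ≡ 22 (mod 47), so λ ≡ 8.
  x = λ² - 11 - 26 = 64 - 37 ≡ 27; y = λ·(11 - 27) - 4 ≡ 9. → (27, 9)
double: tangent at (27, 9): λ = (3·27² + 35)/(2·9) ≡ 13/18. 18⁻¹ ≡ 34 (mod 47), so λ ≡ 13·34 ≡ 19.
  x = λ² - 27 - 27 = 361 - 54 ≡ 25; y = λ·(27 - 25) - 9 ≡ 29. → (25, 29)
add G: (25, 29) + (26, 30). λ = (30 - 29)/(26 - 25) ≡ 1/1 mod 47. 1⁻¹ ≡ 1 (mod 47), so λ ≡ 1.
  x = λ² - 25 - 26 = 1 - 51 ≡ 44; y = λ·(25 - 44) - 29 ≡ 46. → (44, 46)

(44, 46)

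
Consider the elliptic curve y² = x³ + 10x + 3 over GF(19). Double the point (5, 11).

(18, 7)

tangent at (5, 11): λ = (3·5² + 10)/(2·11) ≡ 9/3. 3⁻¹ ≡ 13 (mod 19) since 3·13 = 39 ≡ 1, so λ ≡ 9·13 ≡ 3.
  x = λ² - 5 - 5 = 9 - 10 ≡ 18; y = λ·(5 - 18) - 11 ≡ 7. → (18, 7)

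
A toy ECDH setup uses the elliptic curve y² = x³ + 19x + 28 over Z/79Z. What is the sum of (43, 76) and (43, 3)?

O

The two points share x = 43 and their y-coordinates satisfy 76 + 3 ≡ 0 (mod 79), so they are inverses. Their sum is 𝒪.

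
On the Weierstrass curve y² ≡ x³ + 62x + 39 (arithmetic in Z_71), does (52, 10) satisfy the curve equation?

y² = 10² ≡ 29; x³ + 62x + 39 = 143871 ≡ 25 (mod 71). 29 ≠ 25.

no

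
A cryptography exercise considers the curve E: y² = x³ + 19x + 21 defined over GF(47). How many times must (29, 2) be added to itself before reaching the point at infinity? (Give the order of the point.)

2P: tangent at (29, 2): λ = (3·29² + 19)/(2·2) ≡ 4/4. 4⁻¹ ≡ 12 (mod 47) since 4·12 = 48 ≡ 1, so λ ≡ 4·12 ≡ 1.
  x = λ² - 29 - 29 = 1 - 58 ≡ 37; y = λ·(29 - 37) - 2 ≡ 37. → (37, 37)
3P: (37, 37) + (29, 2). λ = (2 - 37)/(29 - 37) ≡ 12/39 mod 47. 39⁻¹ ≡ 41 (mod 47), so λ ≡ 22.
  x = λ² - 37 - 29 = 484 - 66 ≡ 42; y = λ·(37 - 42) - 37 ≡ 41. → (42, 41)
4P: (42, 41) + (29, 2). λ = (2 - 41)/(29 - 42) ≡ 8/34 mod 47. 34⁻¹ ≡ 18 (mod 47), so λ ≡ 3.
  x = λ² - 42 - 29 = 9 - 71 ≡ 32; y = λ·(42 - 32) - 41 ≡ 36. → (32, 36)
5P: (32, 36) + (29, 2). λ = (2 - 36)/(29 - 32) ≡ 13/44 mod 47. 44⁻¹ ≡ 31 (mod 47), so λ ≡ 27.
  x = λ² - 32 - 29 = 729 - 61 ≡ 10; y = λ·(32 - 10) - 36 ≡ 41. → (10, 41)
6P: (10, 41) + (29, 2). λ = (2 - 41)/(29 - 10) ≡ 8/19 mod 47. 19⁻¹ ≡ 5 (mod 47), so λ ≡ 40.
  x = λ² - 10 - 29 = 1600 - 39 ≡ 10; y = λ·(10 - 10) - 41 ≡ 6. → (10, 6)
7P: (10, 6) + (29, 2). λ = (2 - 6)/(29 - 10) ≡ 43/19 mod 47. 19⁻¹ ≡ 5 (mod 47), so λ ≡ 27.
  x = λ² - 10 - 29 = 729 - 39 ≡ 32; y = λ·(10 - 32) - 6 ≡ 11. → (32, 11)
8P: (32, 11) + (29, 2). λ = (2 - 11)/(29 - 32) ≡ 38/44 mod 47. 44⁻¹ ≡ 31 (mod 47), so λ ≡ 3.
  x = λ² - 32 - 29 = 9 - 61 ≡ 42; y = λ·(32 - 42) - 11 ≡ 6. → (42, 6)
9P: (42, 6) + (29, 2). λ = (2 - 6)/(29 - 42) ≡ 43/34 mod 47. 34⁻¹ ≡ 18 (mod 47), so λ ≡ 22.
  x = λ² - 42 - 29 = 484 - 71 ≡ 37; y = λ·(42 - 37) - 6 ≡ 10. → (37, 10)
10P: (37, 10) + (29, 2). λ = (2 - 10)/(29 - 37) ≡ 39/39 mod 47. 39⁻¹ ≡ 41 (mod 47), so λ ≡ 1.
  x = λ² - 37 - 29 = 1 - 66 ≡ 29; y = λ·(37 - 29) - 10 ≡ 45. → (29, 45)
11P: (29, 45) + (29, 2): same x and y₁ ≡ -y₂, so the sum is the point at infinity.
11P = the point at infinity, so the order is 11.

11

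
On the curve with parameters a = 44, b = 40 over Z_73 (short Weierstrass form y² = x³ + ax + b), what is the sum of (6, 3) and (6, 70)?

The two points share x = 6 and their y-coordinates satisfy 3 + 70 ≡ 0 (mod 73), so they are inverses. Their sum is O.

O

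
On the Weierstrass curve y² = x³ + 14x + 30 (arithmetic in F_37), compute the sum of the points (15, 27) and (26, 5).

(0, 17)

(15, 27) + (26, 5). λ = (5 - 27)/(26 - 15) ≡ 15/11 mod 37. 11⁻¹ ≡ 27 (mod 37), so λ ≡ 35.
  x = λ² - 15 - 26 = 1225 - 41 ≡ 0; y = λ·(15 - 0) - 27 ≡ 17. → (0, 17)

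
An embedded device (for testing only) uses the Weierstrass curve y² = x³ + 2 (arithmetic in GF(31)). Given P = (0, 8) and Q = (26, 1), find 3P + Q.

First 3P:
Repeated addition: build up to 3P.
2P: tangent at (0, 8): λ = (3·0² + 0)/(2·8) ≡ 0/16. 16⁻¹ ≡ 2 (mod 31), so λ ≡ 0·2 ≡ 0.
  x = λ² - 0 - 0 = 0 - 0 ≡ 0; y = λ·(0 - 0) - 8 ≡ 23. → (0, 23)
3P: (0, 23) + (0, 8): same x and y₁ ≡ -y₂, so the sum is 𝒪.
3P = 𝒪.
Finally 3P + Q:
𝒪 + (26, 1) = (26, 1) (identity).

(26, 1)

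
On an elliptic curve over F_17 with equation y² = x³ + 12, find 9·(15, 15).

O

Write P = (15, 15).
Repeated addition: build up to 9P.
2P: tangent at (15, 15): λ = (3·15² + 0)/(2·15) ≡ 12/13. 13⁻¹ ≡ 4 (mod 17), so λ ≡ 12·4 ≡ 14.
  x = λ² - 15 - 15 = 196 - 30 ≡ 13; y = λ·(15 - 13) - 15 ≡ 13. → (13, 13)
3P: (13, 13) + (15, 15). λ = (15 - 13)/(15 - 13) ≡ 2/2 mod 17. 2⁻¹ ≡ 9 (mod 17), so λ ≡ 1.
  x = λ² - 13 - 15 = 1 - 28 ≡ 7; y = λ·(13 - 7) - 13 ≡ 10. → (7, 10)
4P: (7, 10) + (15, 15). λ = (15 - 10)/(15 - 7) ≡ 5/8 mod 17. 8⁻¹ ≡ 15 (mod 17), so λ ≡ 7.
  x = λ² - 7 - 15 = 49 - 22 ≡ 10; y = λ·(7 - 10) - 10 ≡ 3. → (10, 3)
5P: (10, 3) + (15, 15). λ = (15 - 3)/(15 - 10) ≡ 12/5 mod 17. 5⁻¹ ≡ 7 (mod 17), so λ ≡ 16.
  x = λ² - 10 - 15 = 256 - 25 ≡ 10; y = λ·(10 - 10) - 3 ≡ 14. → (10, 14)
6P: (10, 14) + (15, 15). λ = (15 - 14)/(15 - 10) ≡ 1/5 mod 17. 5⁻¹ ≡ 7 (mod 17), so λ ≡ 7.
  x = λ² - 10 - 15 = 49 - 25 ≡ 7; y = λ·(10 - 7) - 14 ≡ 7. → (7, 7)
7P: (7, 7) + (15, 15). λ = (15 - 7)/(15 - 7) ≡ 8/8 mod 17. 8⁻¹ ≡ 15 (mod 17), so λ ≡ 1.
  x = λ² - 7 - 15 = 1 - 22 ≡ 13; y = λ·(7 - 13) - 7 ≡ 4. → (13, 4)
8P: (13, 4) + (15, 15). λ = (15 - 4)/(15 - 13) ≡ 11/2 mod 17. 2⁻¹ ≡ 9 (mod 17), so λ ≡ 14.
  x = λ² - 13 - 15 = 196 - 28 ≡ 15; y = λ·(13 - 15) - 4 ≡ 2. → (15, 2)
9P: (15, 2) + (15, 15): same x and y₁ ≡ -y₂, so the sum is 𝒪.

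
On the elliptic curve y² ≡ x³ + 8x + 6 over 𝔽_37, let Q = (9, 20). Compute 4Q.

Repeated addition: build up to 4Q.
2Q: tangent at (9, 20): λ = (3·9² + 8)/(2·20) ≡ 29/3. 3⁻¹ ≡ 25 (mod 37), so λ ≡ 29·25 ≡ 22.
  x = λ² - 9 - 9 = 484 - 18 ≡ 22; y = λ·(9 - 22) - 20 ≡ 27. → (22, 27)
3Q: (22, 27) + (9, 20). λ = (20 - 27)/(9 - 22) ≡ 30/24 mod 37. 24⁻¹ ≡ 17 (mod 37) since 24·17 = 408 ≡ 1, so λ ≡ 29.
  x = λ² - 22 - 9 = 841 - 31 ≡ 33; y = λ·(22 - 33) - 27 ≡ 24. → (33, 24)
4Q: (33, 24) + (9, 20). λ = (20 - 24)/(9 - 33) ≡ 33/13 mod 37. 13⁻¹ ≡ 20 (mod 37), so λ ≡ 31.
  x = λ² - 33 - 9 = 961 - 42 ≡ 31; y = λ·(33 - 31) - 24 ≡ 1. → (31, 1)

(31, 1)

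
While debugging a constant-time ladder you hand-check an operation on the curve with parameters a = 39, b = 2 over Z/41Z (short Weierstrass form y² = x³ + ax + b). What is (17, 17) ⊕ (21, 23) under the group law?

(17, 17) + (21, 23). λ = (23 - 17)/(21 - 17) ≡ 6/4 mod 41. 4⁻¹ ≡ 31 (mod 41) since 4·31 = 124 ≡ 1, so λ ≡ 22.
  x = λ² - 17 - 21 = 484 - 38 ≡ 36; y = λ·(17 - 36) - 17 ≡ 16. → (36, 16)

(36, 16)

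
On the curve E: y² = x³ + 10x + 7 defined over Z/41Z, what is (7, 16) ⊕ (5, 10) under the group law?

(38, 14)

(7, 16) + (5, 10). λ = (10 - 16)/(5 - 7) ≡ 35/39 mod 41. 39⁻¹ ≡ 20 (mod 41) since 39·20 = 780 ≡ 1, so λ ≡ 3.
  x = λ² - 7 - 5 = 9 - 12 ≡ 38; y = λ·(7 - 38) - 16 ≡ 14. → (38, 14)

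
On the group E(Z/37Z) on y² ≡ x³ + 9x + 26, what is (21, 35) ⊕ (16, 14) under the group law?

(21, 35) + (16, 14). λ = (14 - 35)/(16 - 21) ≡ 16/32 mod 37. 32⁻¹ ≡ 22 (mod 37), so λ ≡ 19.
  x = λ² - 21 - 16 = 361 - 37 ≡ 28; y = λ·(21 - 28) - 35 ≡ 17. → (28, 17)

(28, 17)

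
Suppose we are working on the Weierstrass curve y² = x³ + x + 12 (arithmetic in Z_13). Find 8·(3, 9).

Write Q = (3, 9).
Repeated addition: build up to 8Q.
2Q: tangent at (3, 9): λ = (3·3² + 1)/(2·9) ≡ 2/5. 5⁻¹ ≡ 8 (mod 13) since 5·8 = 40 ≡ 1, so λ ≡ 2·8 ≡ 3.
  x = λ² - 3 - 3 = 9 - 6 ≡ 3; y = λ·(3 - 3) - 9 ≡ 4. → (3, 4)
3Q: (3, 4) + (3, 9): same x and y₁ ≡ -y₂, so the sum is ∞.
4Q: ∞ + (3, 9) = (3, 9) (identity).
5Q: tangent at (3, 9): λ = (3·3² + 1)/(2·9) ≡ 2/5. 5⁻¹ ≡ 8 (mod 13), so λ ≡ 2·8 ≡ 3.
  x = λ² - 3 - 3 = 9 - 6 ≡ 3; y = λ·(3 - 3) - 9 ≡ 4. → (3, 4)
6Q: (3, 4) + (3, 9): same x and y₁ ≡ -y₂, so the sum is ∞.
7Q: ∞ + (3, 9) = (3, 9) (identity).
8Q: tangent at (3, 9): λ = (3·3² + 1)/(2·9) ≡ 2/5. 5⁻¹ ≡ 8 (mod 13), so λ ≡ 2·8 ≡ 3.
  x = λ² - 3 - 3 = 9 - 6 ≡ 3; y = λ·(3 - 3) - 9 ≡ 4. → (3, 4)

(3, 4)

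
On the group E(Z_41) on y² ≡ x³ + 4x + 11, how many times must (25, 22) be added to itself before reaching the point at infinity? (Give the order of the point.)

2P: tangent at (25, 22): λ = (3·25² + 4)/(2·22) ≡ 34/3. 3⁻¹ ≡ 14 (mod 41) since 3·14 = 42 ≡ 1, so λ ≡ 34·14 ≡ 25.
  x = λ² - 25 - 25 = 625 - 50 ≡ 1; y = λ·(25 - 1) - 22 ≡ 4. → (1, 4)
3P: (1, 4) + (25, 22). λ = (22 - 4)/(25 - 1) ≡ 18/24 mod 41. 24⁻¹ ≡ 12 (mod 41), so λ ≡ 11.
  x = λ² - 1 - 25 = 121 - 26 ≡ 13; y = λ·(1 - 13) - 4 ≡ 28. → (13, 28)
4P: (13, 28) + (25, 22). λ = (22 - 28)/(25 - 13) ≡ 35/12 mod 41. 12⁻¹ ≡ 24 (mod 41), so λ ≡ 20.
  x = λ² - 13 - 25 = 400 - 38 ≡ 34; y = λ·(13 - 34) - 28 ≡ 3. → (34, 3)
5P: (34, 3) + (25, 22). λ = (22 - 3)/(25 - 34) ≡ 19/32 mod 41. 32⁻¹ ≡ 9 (mod 41), so λ ≡ 7.
  x = λ² - 34 - 25 = 49 - 59 ≡ 31; y = λ·(34 - 31) - 3 ≡ 18. → (31, 18)
6P: (31, 18) + (25, 22). λ = (22 - 18)/(25 - 31) ≡ 4/35 mod 41. 35⁻¹ ≡ 34 (mod 41), so λ ≡ 13.
  x = λ² - 31 - 25 = 169 - 56 ≡ 31; y = λ·(31 - 31) - 18 ≡ 23. → (31, 23)
7P: (31, 23) + (25, 22). λ = (22 - 23)/(25 - 31) ≡ 40/35 mod 41. 35⁻¹ ≡ 34 (mod 41), so λ ≡ 7.
  x = λ² - 31 - 25 = 49 - 56 ≡ 34; y = λ·(31 - 34) - 23 ≡ 38. → (34, 38)
8P: (34, 38) + (25, 22). λ = (22 - 38)/(25 - 34) ≡ 25/32 mod 41. 32⁻¹ ≡ 9 (mod 41), so λ ≡ 20.
  x = λ² - 34 - 25 = 400 - 59 ≡ 13; y = λ·(34 - 13) - 38 ≡ 13. → (13, 13)
9P: (13, 13) + (25, 22). λ = (22 - 13)/(25 - 13) ≡ 9/12 mod 41. 12⁻¹ ≡ 24 (mod 41), so λ ≡ 11.
  x = λ² - 13 - 25 = 121 - 38 ≡ 1; y = λ·(13 - 1) - 13 ≡ 37. → (1, 37)
10P: (1, 37) + (25, 22). λ = (22 - 37)/(25 - 1) ≡ 26/24 mod 41. 24⁻¹ ≡ 12 (mod 41), so λ ≡ 25.
  x = λ² - 1 - 25 = 625 - 26 ≡ 25; y = λ·(1 - 25) - 37 ≡ 19. → (25, 19)
11P: (25, 19) + (25, 22): same x and y₁ ≡ -y₂, so the sum is the point at infinity.
11P = the point at infinity, so the order is 11.

11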